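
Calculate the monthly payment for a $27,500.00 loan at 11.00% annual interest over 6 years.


Loan payment formula: PMT = PV × r / (1 − (1 + r)^(−n))
Monthly rate r = 0.11/12 ≈ 0.00916667, n = 72 months
Denominator: 1 − (1 + 0.11/12)^(−72) = 0.481592
PMT = $27,500.00 × (0.11/12) / 0.481592
PMT = $523.44 per month

PMT = PV × r / (1-(1+r)^(-n)) = $523.44/month


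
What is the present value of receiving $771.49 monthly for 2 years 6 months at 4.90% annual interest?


Present value of an ordinary annuity: PV = PMT × (1 − (1 + r)^(−n)) / r
Monthly rate r = 0.049/12 ≈ 0.00408333, n = 30
PV = $771.49 × (1 − (1 + 0.049/12)^(−30)) / (0.049/12)
PV = $771.49 × 28.181241
PV = $21,741.55

PV = PMT × (1-(1+r)^(-n))/r = $21,741.55


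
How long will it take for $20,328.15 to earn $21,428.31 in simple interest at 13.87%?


Rearrange the simple interest formula for t:
I = P × r × t  ⇒  t = I / (P × r)
t = $21,428.31 / ($20,328.15 × 0.1387)
t = 7.6

t = I/(P×r) = 7.6 years


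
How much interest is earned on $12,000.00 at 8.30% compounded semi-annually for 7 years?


Compound interest earned = final amount − principal.
A = P(1 + r/n)^(nt) = $12,000.00 × (1 + 0.083/2)^(2 × 7) = $21,203.67
Interest = A − P = $21,203.67 − $12,000.00 = $9,203.67

Interest = A - P = $9,203.67


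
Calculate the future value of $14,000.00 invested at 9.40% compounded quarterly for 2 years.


Compound interest formula: A = P(1 + r/n)^(nt)
A = $14,000.00 × (1 + 0.094/4)^(4 × 2)
Growth factor: (1 + 0.094/4)^8 = 1.2042115
A = $14,000.00 × 1.2042115
A = $16,858.96

A = P(1 + r/n)^(nt) = $16,858.96


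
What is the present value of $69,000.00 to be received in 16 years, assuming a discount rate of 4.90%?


Present value formula: PV = FV / (1 + r)^t
PV = $69,000.00 / (1 + 0.049)^16
PV = $69,000.00 / 2.149848
PV = $32,095.29

PV = FV / (1 + r)^t = $32,095.29


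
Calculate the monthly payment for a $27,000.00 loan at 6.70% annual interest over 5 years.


Loan payment formula: PMT = PV × r / (1 − (1 + r)^(−n))
Monthly rate r = 0.067/12 ≈ 0.00558333, n = 60 months
Denominator: 1 − (1 + 0.067/12)^(−60) = 0.283995
PMT = $27,000.00 × (0.067/12) / 0.283995
PMT = $530.82 per month

PMT = PV × r / (1-(1+r)^(-n)) = $530.82/month


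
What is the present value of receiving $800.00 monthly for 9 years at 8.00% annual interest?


Present value of an ordinary annuity: PV = PMT × (1 − (1 + r)^(−n)) / r
Monthly rate r = 0.08/12 ≈ 0.00666667, n = 108
PV = $800.00 × (1 − (1 + 0.08/12)^(−108)) / (0.08/12)
PV = $800.00 × 76.812497
PV = $61,450.00

PV = PMT × (1-(1+r)^(-n))/r = $61,450.00


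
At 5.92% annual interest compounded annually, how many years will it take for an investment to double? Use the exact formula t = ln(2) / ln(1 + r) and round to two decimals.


Doubling condition: (1 + r)^t = 2
Take ln of both sides: t × ln(1 + r) = ln(2)
t = ln(2) / ln(1 + r)
t = 0.693147 / 0.057514
t = 12.05

t = ln(2) / ln(1 + r) = 12.05 years


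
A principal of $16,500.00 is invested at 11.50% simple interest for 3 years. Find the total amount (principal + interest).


Total amount formula: A = P(1 + rt) = P + P·r·t
Interest: I = P × r × t = $16,500.00 × 0.115 × 3 = $5,692.50
A = P + I = $16,500.00 + $5,692.50 = $22,192.50

A = P + I = P(1 + rt) = $22,192.50


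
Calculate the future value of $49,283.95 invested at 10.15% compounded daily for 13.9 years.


Compound interest formula: A = P(1 + r/n)^(nt)
A = $49,283.95 × (1 + 0.1015/365)^(365 × 13.9)
Growth factor: (1 + 0.1015/365)^5073.5 = 4.0986345
A = $49,283.95 × 4.0986345
A = $201,996.90

A = P(1 + r/n)^(nt) = $201,996.90


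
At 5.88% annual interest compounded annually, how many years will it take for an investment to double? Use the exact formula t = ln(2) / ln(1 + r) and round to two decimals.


Doubling condition: (1 + r)^t = 2
Take ln of both sides: t × ln(1 + r) = ln(2)
t = ln(2) / ln(1 + r)
t = 0.693147 / 0.057136
t = 12.13

t = ln(2) / ln(1 + r) = 12.13 years


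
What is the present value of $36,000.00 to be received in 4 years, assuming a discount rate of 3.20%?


Present value formula: PV = FV / (1 + r)^t
PV = $36,000.00 / (1 + 0.032)^4
PV = $36,000.00 / 1.1342761
PV = $31,738.30

PV = FV / (1 + r)^t = $31,738.30


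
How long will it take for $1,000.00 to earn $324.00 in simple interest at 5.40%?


Rearrange the simple interest formula for t:
I = P × r × t  ⇒  t = I / (P × r)
t = $324.00 / ($1,000.00 × 0.054)
t = 6

t = I/(P×r) = 6 years


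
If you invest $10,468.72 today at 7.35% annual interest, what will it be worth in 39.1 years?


Future value formula: FV = PV × (1 + r)^t
FV = $10,468.72 × (1 + 0.0735)^39.1
FV = $10,468.72 × 16.008849
FV = $167,592.16

FV = PV × (1 + r)^t = $167,592.16


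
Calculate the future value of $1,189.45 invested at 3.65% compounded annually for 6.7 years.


Compound interest formula: A = P(1 + r/n)^(nt)
A = $1,189.45 × (1 + 0.0365/1)^(1 × 6.7)
Growth factor: (1 + 0.0365/1)^6.7 = 1.271494
A = $1,189.45 × 1.271494
A = $1,512.38

A = P(1 + r/n)^(nt) = $1,512.38


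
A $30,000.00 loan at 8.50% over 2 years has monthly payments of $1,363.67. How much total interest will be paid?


Total paid over the life of the loan = PMT × n.
Total paid = $1,363.67 × 24 = $32,728.08
Total interest = total paid − principal = $32,728.08 − $30,000.00 = $2,728.08

Total interest = (PMT × n) - PV = $2,728.08


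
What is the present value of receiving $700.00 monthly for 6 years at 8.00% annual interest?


Present value of an ordinary annuity: PV = PMT × (1 − (1 + r)^(−n)) / r
Monthly rate r = 0.08/12 ≈ 0.00666667, n = 72
PV = $700.00 × (1 − (1 + 0.08/12)^(−72)) / (0.08/12)
PV = $700.00 × 57.034522
PV = $39,924.17

PV = PMT × (1-(1+r)^(-n))/r = $39,924.17


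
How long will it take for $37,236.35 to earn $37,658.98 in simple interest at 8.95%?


Rearrange the simple interest formula for t:
I = P × r × t  ⇒  t = I / (P × r)
t = $37,658.98 / ($37,236.35 × 0.0895)
t = 11.3

t = I/(P×r) = 11.3 years


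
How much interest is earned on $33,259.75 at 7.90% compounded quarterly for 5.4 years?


Compound interest earned = final amount − principal.
A = P(1 + r/n)^(nt) = $33,259.75 × (1 + 0.079/4)^(4 × 5.4) = $50,743.83
Interest = A − P = $50,743.83 − $33,259.75 = $17,484.08

Interest = A - P = $17,484.08


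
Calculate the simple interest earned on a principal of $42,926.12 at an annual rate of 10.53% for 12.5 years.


Simple interest formula: I = P × r × t
I = $42,926.12 × 0.1053 × 12.5
I = $56,501.51

I = P × r × t = $56,501.51


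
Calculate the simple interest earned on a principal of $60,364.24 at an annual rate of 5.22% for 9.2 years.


Simple interest formula: I = P × r × t
I = $60,364.24 × 0.0522 × 9.2
I = $28,989.32

I = P × r × t = $28,989.32


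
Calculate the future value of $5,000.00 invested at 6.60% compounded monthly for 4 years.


Compound interest formula: A = P(1 + r/n)^(nt)
A = $5,000.00 × (1 + 0.066/12)^(12 × 4)
Growth factor: (1 + 0.066/12)^48 = 1.3011866
A = $5,000.00 × 1.3011866
A = $6,505.93

A = P(1 + r/n)^(nt) = $6,505.93


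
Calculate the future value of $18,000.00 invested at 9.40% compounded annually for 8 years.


Compound interest formula: A = P(1 + r/n)^(nt)
A = $18,000.00 × (1 + 0.094/1)^(1 × 8)
Growth factor: (1 + 0.094/1)^8 = 2.0518168
A = $18,000.00 × 2.0518168
A = $36,932.70

A = P(1 + r/n)^(nt) = $36,932.70


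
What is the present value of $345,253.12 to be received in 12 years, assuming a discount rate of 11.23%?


Present value formula: PV = FV / (1 + r)^t
PV = $345,253.12 / (1 + 0.1123)^12
PV = $345,253.12 / 3.5864373
PV = $96,266.32

PV = FV / (1 + r)^t = $96,266.32


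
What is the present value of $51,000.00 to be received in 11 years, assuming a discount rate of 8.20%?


Present value formula: PV = FV / (1 + r)^t
PV = $51,000.00 / (1 + 0.082)^11
PV = $51,000.00 / 2.3795776
PV = $21,432.38

PV = FV / (1 + r)^t = $21,432.38


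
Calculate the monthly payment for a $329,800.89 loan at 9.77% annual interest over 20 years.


Loan payment formula: PMT = PV × r / (1 − (1 + r)^(−n))
Monthly rate r = 0.0977/12 ≈ 0.00814167, n = 240 months
Denominator: 1 − (1 + 0.0977/12)^(−240) = 0.857168
PMT = $329,800.89 × (0.0977/12) / 0.857168
PMT = $3,132.56 per month

PMT = PV × r / (1-(1+r)^(-n)) = $3,132.56/month


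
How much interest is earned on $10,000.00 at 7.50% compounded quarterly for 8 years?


Compound interest earned = final amount − principal.
A = P(1 + r/n)^(nt) = $10,000.00 × (1 + 0.075/4)^(4 × 8) = $18,120.24
Interest = A − P = $18,120.24 − $10,000.00 = $8,120.24

Interest = A - P = $8,120.24


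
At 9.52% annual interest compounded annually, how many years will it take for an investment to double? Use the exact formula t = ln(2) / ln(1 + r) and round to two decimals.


Doubling condition: (1 + r)^t = 2
Take ln of both sides: t × ln(1 + r) = ln(2)
t = ln(2) / ln(1 + r)
t = 0.693147 / 0.090937
t = 7.62

t = ln(2) / ln(1 + r) = 7.62 years


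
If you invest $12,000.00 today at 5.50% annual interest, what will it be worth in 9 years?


Future value formula: FV = PV × (1 + r)^t
FV = $12,000.00 × (1 + 0.055)^9
FV = $12,000.00 × 1.619094
FV = $19,429.13

FV = PV × (1 + r)^t = $19,429.13


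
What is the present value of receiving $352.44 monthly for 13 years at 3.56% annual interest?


Present value of an ordinary annuity: PV = PMT × (1 − (1 + r)^(−n)) / r
Monthly rate r = 0.0356/12 ≈ 0.00296667, n = 156
PV = $352.44 × (1 − (1 + 0.0356/12)^(−156)) / (0.0356/12)
PV = $352.44 × 124.735964
PV = $43,961.94

PV = PMT × (1-(1+r)^(-n))/r = $43,961.94


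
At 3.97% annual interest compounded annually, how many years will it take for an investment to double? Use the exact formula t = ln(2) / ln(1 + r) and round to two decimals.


Doubling condition: (1 + r)^t = 2
Take ln of both sides: t × ln(1 + r) = ln(2)
t = ln(2) / ln(1 + r)
t = 0.693147 / 0.038932
t = 17.80

t = ln(2) / ln(1 + r) = 17.80 years


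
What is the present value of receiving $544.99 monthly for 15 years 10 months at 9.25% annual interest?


Present value of an ordinary annuity: PV = PMT × (1 − (1 + r)^(−n)) / r
Monthly rate r = 0.0925/12 ≈ 0.00770833, n = 190
PV = $544.99 × (1 − (1 + 0.0925/12)^(−190)) / (0.0925/12)
PV = $544.99 × 99.570655
PV = $54,265.01

PV = PMT × (1-(1+r)^(-n))/r = $54,265.01


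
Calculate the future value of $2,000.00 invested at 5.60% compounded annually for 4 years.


Compound interest formula: A = P(1 + r/n)^(nt)
A = $2,000.00 × (1 + 0.056/1)^(1 × 4)
Growth factor: (1 + 0.056/1)^4 = 1.243528
A = $2,000.00 × 1.243528
A = $2,487.06

A = P(1 + r/n)^(nt) = $2,487.06


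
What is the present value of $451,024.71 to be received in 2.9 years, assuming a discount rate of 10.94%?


Present value formula: PV = FV / (1 + r)^t
PV = $451,024.71 / (1 + 0.1094)^2.9
PV = $451,024.71 / 1.3513121
PV = $333,767.98

PV = FV / (1 + r)^t = $333,767.98


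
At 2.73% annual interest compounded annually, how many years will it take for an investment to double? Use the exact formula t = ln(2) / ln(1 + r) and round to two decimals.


Doubling condition: (1 + r)^t = 2
Take ln of both sides: t × ln(1 + r) = ln(2)
t = ln(2) / ln(1 + r)
t = 0.693147 / 0.026934
t = 25.74

t = ln(2) / ln(1 + r) = 25.74 years


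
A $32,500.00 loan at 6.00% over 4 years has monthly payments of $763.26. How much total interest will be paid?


Total paid over the life of the loan = PMT × n.
Total paid = $763.26 × 48 = $36,636.48
Total interest = total paid − principal = $36,636.48 − $32,500.00 = $4,136.48

Total interest = (PMT × n) - PV = $4,136.48


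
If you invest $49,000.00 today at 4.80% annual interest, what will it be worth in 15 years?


Future value formula: FV = PV × (1 + r)^t
FV = $49,000.00 × (1 + 0.048)^15
FV = $49,000.00 × 2.0203157
FV = $98,995.47

FV = PV × (1 + r)^t = $98,995.47


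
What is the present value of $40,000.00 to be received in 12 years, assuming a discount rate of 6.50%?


Present value formula: PV = FV / (1 + r)^t
PV = $40,000.00 / (1 + 0.065)^12
PV = $40,000.00 / 2.1290962
PV = $18,787.31

PV = FV / (1 + r)^t = $18,787.31


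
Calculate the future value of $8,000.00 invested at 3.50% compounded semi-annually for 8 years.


Compound interest formula: A = P(1 + r/n)^(nt)
A = $8,000.00 × (1 + 0.035/2)^(2 × 8)
Growth factor: (1 + 0.035/2)^16 = 1.319929
A = $8,000.00 × 1.319929
A = $10,559.43

A = P(1 + r/n)^(nt) = $10,559.43


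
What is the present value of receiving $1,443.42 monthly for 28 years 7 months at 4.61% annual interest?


Present value of an ordinary annuity: PV = PMT × (1 − (1 + r)^(−n)) / r
Monthly rate r = 0.0461/12 ≈ 0.00384167, n = 343
PV = $1,443.42 × (1 − (1 + 0.0461/12)^(−343)) / (0.0461/12)
PV = $1,443.42 × 190.430506
PV = $274,871.20

PV = PMT × (1-(1+r)^(-n))/r = $274,871.20


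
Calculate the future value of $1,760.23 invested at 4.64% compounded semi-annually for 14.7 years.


Compound interest formula: A = P(1 + r/n)^(nt)
A = $1,760.23 × (1 + 0.0464/2)^(2 × 14.7)
Growth factor: (1 + 0.0464/2)^29.4 = 1.962635
A = $1,760.23 × 1.962635
A = $3,454.69

A = P(1 + r/n)^(nt) = $3,454.69


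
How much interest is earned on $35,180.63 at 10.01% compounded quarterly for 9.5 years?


Compound interest earned = final amount − principal.
A = P(1 + r/n)^(nt) = $35,180.63 × (1 + 0.1001/4)^(4 × 9.5) = $89,993.89
Interest = A − P = $89,993.89 − $35,180.63 = $54,813.26

Interest = A - P = $54,813.26


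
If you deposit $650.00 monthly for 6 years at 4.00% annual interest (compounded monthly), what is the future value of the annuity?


Future value of an ordinary annuity: FV = PMT × ((1 + r)^n − 1) / r
Monthly rate r = 0.04/12 ≈ 0.00333333, n = 72
FV = $650.00 × ((1 + 0.04/12)^72 − 1) / (0.04/12)
FV = $650.00 × 81.222564
FV = $52,794.67

FV = PMT × ((1+r)^n - 1)/r = $52,794.67


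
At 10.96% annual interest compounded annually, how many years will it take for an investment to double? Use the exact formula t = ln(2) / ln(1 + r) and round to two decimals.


Doubling condition: (1 + r)^t = 2
Take ln of both sides: t × ln(1 + r) = ln(2)
t = ln(2) / ln(1 + r)
t = 0.693147 / 0.104000
t = 6.66

t = ln(2) / ln(1 + r) = 6.66 years


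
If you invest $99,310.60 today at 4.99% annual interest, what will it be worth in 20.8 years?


Future value formula: FV = PV × (1 + r)^t
FV = $99,310.60 × (1 + 0.0499)^20.8
FV = $99,310.60 × 2.7534492
FV = $273,446.69

FV = PV × (1 + r)^t = $273,446.69


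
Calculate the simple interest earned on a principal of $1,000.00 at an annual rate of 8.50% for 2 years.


Simple interest formula: I = P × r × t
I = $1,000.00 × 0.085 × 2
I = $170.00

I = P × r × t = $170.00


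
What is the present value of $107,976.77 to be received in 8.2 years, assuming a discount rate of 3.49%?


Present value formula: PV = FV / (1 + r)^t
PV = $107,976.77 / (1 + 0.0349)^8.2
PV = $107,976.77 / 1.3248502
PV = $81,501.12

PV = FV / (1 + r)^t = $81,501.12


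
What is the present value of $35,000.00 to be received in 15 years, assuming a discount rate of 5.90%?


Present value formula: PV = FV / (1 + r)^t
PV = $35,000.00 / (1 + 0.059)^15
PV = $35,000.00 / 2.362868
PV = $14,812.51

PV = FV / (1 + r)^t = $14,812.51


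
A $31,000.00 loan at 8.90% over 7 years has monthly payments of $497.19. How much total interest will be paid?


Total paid over the life of the loan = PMT × n.
Total paid = $497.19 × 84 = $41,763.96
Total interest = total paid − principal = $41,763.96 − $31,000.00 = $10,763.96

Total interest = (PMT × n) - PV = $10,763.96


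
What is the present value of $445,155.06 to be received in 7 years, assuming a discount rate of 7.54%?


Present value formula: PV = FV / (1 + r)^t
PV = $445,155.06 / (1 + 0.0754)^7
PV = $445,155.06 / 1.66337521
PV = $267,621.55

PV = FV / (1 + r)^t = $267,621.55


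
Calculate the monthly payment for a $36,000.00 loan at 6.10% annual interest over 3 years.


Loan payment formula: PMT = PV × r / (1 − (1 + r)^(−n))
Monthly rate r = 0.061/12 ≈ 0.00508333, n = 36 months
Denominator: 1 − (1 + 0.061/12)^(−36) = 0.166846
PMT = $36,000.00 × (0.061/12) / 0.166846
PMT = $1,096.82 per month

PMT = PV × r / (1-(1+r)^(-n)) = $1,096.82/month


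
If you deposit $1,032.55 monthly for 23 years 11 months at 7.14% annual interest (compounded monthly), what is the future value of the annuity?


Future value of an ordinary annuity: FV = PMT × ((1 + r)^n − 1) / r
Monthly rate r = 0.0714/12 = 0.00595, n = 287
FV = $1,032.55 × ((1 + 0.0714/12)^287 − 1) / (0.0714/12)
FV = $1,032.55 × 754.309616
FV = $778,862.39

FV = PMT × ((1+r)^n - 1)/r = $778,862.39


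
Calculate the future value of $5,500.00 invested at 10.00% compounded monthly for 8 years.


Compound interest formula: A = P(1 + r/n)^(nt)
A = $5,500.00 × (1 + 0.1/12)^(12 × 8)
Growth factor: (1 + 0.1/12)^96 = 2.218176
A = $5,500.00 × 2.218176
A = $12,199.97

A = P(1 + r/n)^(nt) = $12,199.97


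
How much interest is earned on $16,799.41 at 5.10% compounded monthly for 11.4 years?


Compound interest earned = final amount − principal.
A = P(1 + r/n)^(nt) = $16,799.41 × (1 + 0.051/12)^(12 × 11.4) = $30,009.43
Interest = A − P = $30,009.43 − $16,799.41 = $13,210.02

Interest = A - P = $13,210.02


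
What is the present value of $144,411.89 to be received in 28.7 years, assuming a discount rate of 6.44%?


Present value formula: PV = FV / (1 + r)^t
PV = $144,411.89 / (1 + 0.0644)^28.7
PV = $144,411.89 / 5.996663
PV = $24,082.04

PV = FV / (1 + r)^t = $24,082.04


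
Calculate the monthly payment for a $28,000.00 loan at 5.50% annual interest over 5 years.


Loan payment formula: PMT = PV × r / (1 − (1 + r)^(−n))
Monthly rate r = 0.055/12 ≈ 0.00458333, n = 60 months
Denominator: 1 − (1 + 0.055/12)^(−60) = 0.239950
PMT = $28,000.00 × (0.055/12) / 0.239950
PMT = $534.83 per month

PMT = PV × r / (1-(1+r)^(-n)) = $534.83/month


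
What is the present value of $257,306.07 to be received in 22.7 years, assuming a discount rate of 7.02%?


Present value formula: PV = FV / (1 + r)^t
PV = $257,306.07 / (1 + 0.0702)^22.7
PV = $257,306.07 / 4.665028
PV = $55,156.38

PV = FV / (1 + r)^t = $55,156.38


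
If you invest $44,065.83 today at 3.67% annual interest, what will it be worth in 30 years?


Future value formula: FV = PV × (1 + r)^t
FV = $44,065.83 × (1 + 0.0367)^30
FV = $44,065.83 × 2.9484445
FV = $129,925.65

FV = PV × (1 + r)^t = $129,925.65


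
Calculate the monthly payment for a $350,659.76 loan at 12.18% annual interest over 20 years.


Loan payment formula: PMT = PV × r / (1 − (1 + r)^(−n))
Monthly rate r = 0.1218/12 = 0.01015, n = 240 months
Denominator: 1 − (1 + 0.1218/12)^(−240) = 0.911409
PMT = $350,659.76 × (0.1218/12) / 0.911409
PMT = $3,905.16 per month

PMT = PV × r / (1-(1+r)^(-n)) = $3,905.16/month


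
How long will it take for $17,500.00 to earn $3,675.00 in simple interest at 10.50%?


Rearrange the simple interest formula for t:
I = P × r × t  ⇒  t = I / (P × r)
t = $3,675.00 / ($17,500.00 × 0.105)
t = 2

t = I/(P×r) = 2 years


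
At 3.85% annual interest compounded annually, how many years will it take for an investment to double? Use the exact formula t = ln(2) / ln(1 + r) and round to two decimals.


Doubling condition: (1 + r)^t = 2
Take ln of both sides: t × ln(1 + r) = ln(2)
t = ln(2) / ln(1 + r)
t = 0.693147 / 0.037777
t = 18.35

t = ln(2) / ln(1 + r) = 18.35 years


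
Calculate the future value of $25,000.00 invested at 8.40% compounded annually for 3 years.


Compound interest formula: A = P(1 + r/n)^(nt)
A = $25,000.00 × (1 + 0.084/1)^(1 × 3)
Growth factor: (1 + 0.084/1)^3 = 1.2737607
A = $25,000.00 × 1.2737607
A = $31,844.02

A = P(1 + r/n)^(nt) = $31,844.02


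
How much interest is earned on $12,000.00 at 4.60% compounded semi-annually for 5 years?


Compound interest earned = final amount − principal.
A = P(1 + r/n)^(nt) = $12,000.00 × (1 + 0.046/2)^(2 × 5) = $15,063.91
Interest = A − P = $15,063.91 − $12,000.00 = $3,063.91

Interest = A - P = $3,063.91


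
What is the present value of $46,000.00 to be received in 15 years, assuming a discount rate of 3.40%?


Present value formula: PV = FV / (1 + r)^t
PV = $46,000.00 / (1 + 0.034)^15
PV = $46,000.00 / 1.651232
PV = $27,857.99

PV = FV / (1 + r)^t = $27,857.99


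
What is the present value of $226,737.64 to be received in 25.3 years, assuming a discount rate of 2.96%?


Present value formula: PV = FV / (1 + r)^t
PV = $226,737.64 / (1 + 0.0296)^25.3
PV = $226,737.64 / 2.0917699
PV = $108,395.12

PV = FV / (1 + r)^t = $108,395.12


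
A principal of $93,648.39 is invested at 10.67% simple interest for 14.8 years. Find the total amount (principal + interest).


Total amount formula: A = P(1 + rt) = P + P·r·t
Interest: I = P × r × t = $93,648.39 × 0.1067 × 14.8 = $147,885.79
A = P + I = $93,648.39 + $147,885.79 = $241,534.18

A = P + I = P(1 + rt) = $241,534.18


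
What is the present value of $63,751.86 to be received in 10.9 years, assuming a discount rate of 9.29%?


Present value formula: PV = FV / (1 + r)^t
PV = $63,751.86 / (1 + 0.0929)^10.9
PV = $63,751.86 / 2.633459
PV = $24,208.41

PV = FV / (1 + r)^t = $24,208.41


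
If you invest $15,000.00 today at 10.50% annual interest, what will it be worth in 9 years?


Future value formula: FV = PV × (1 + r)^t
FV = $15,000.00 × (1 + 0.105)^9
FV = $15,000.00 × 2.456182
FV = $36,842.73

FV = PV × (1 + r)^t = $36,842.73


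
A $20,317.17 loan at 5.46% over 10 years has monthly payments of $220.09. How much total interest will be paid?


Total paid over the life of the loan = PMT × n.
Total paid = $220.09 × 120 = $26,410.80
Total interest = total paid − principal = $26,410.80 − $20,317.17 = $6,093.63

Total interest = (PMT × n) - PV = $6,093.63


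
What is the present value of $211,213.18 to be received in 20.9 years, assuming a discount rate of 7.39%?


Present value formula: PV = FV / (1 + r)^t
PV = $211,213.18 / (1 + 0.0739)^20.9
PV = $211,213.18 / 4.4375607
PV = $47,596.69

PV = FV / (1 + r)^t = $47,596.69


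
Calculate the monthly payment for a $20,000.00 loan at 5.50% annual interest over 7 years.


Loan payment formula: PMT = PV × r / (1 − (1 + r)^(−n))
Monthly rate r = 0.055/12 ≈ 0.00458333, n = 84 months
Denominator: 1 − (1 + 0.055/12)^(−84) = 0.318951
PMT = $20,000.00 × (0.055/12) / 0.318951
PMT = $287.40 per month

PMT = PV × r / (1-(1+r)^(-n)) = $287.40/month


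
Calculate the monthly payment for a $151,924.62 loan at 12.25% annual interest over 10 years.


Loan payment formula: PMT = PV × r / (1 − (1 + r)^(−n))
Monthly rate r = 0.1225/12 ≈ 0.01020833, n = 120 months
Denominator: 1 − (1 + 0.1225/12)^(−120) = 0.704412
PMT = $151,924.62 × (0.1225/12) / 0.704412
PMT = $2,201.69 per month

PMT = PV × r / (1-(1+r)^(-n)) = $2,201.69/month


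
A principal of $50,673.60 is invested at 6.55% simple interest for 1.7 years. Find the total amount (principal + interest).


Total amount formula: A = P(1 + rt) = P + P·r·t
Interest: I = P × r × t = $50,673.60 × 0.0655 × 1.7 = $5,642.51
A = P + I = $50,673.60 + $5,642.51 = $56,316.11

A = P + I = P(1 + rt) = $56,316.11


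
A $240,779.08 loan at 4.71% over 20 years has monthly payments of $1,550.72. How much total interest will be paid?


Total paid over the life of the loan = PMT × n.
Total paid = $1,550.72 × 240 = $372,172.80
Total interest = total paid − principal = $372,172.80 − $240,779.08 = $131,393.72

Total interest = (PMT × n) - PV = $131,393.72


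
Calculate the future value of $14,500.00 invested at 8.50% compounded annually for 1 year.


Compound interest formula: A = P(1 + r/n)^(nt)
A = $14,500.00 × (1 + 0.085/1)^(1 × 1)
Growth factor: (1 + 0.085/1)^1 = 1.085000
A = $14,500.00 × 1.085000
A = $15,732.50

A = P(1 + r/n)^(nt) = $15,732.50


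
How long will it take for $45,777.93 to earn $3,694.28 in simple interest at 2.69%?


Rearrange the simple interest formula for t:
I = P × r × t  ⇒  t = I / (P × r)
t = $3,694.28 / ($45,777.93 × 0.0269)
t = 3

t = I/(P×r) = 3 years


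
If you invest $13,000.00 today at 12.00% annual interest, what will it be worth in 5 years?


Future value formula: FV = PV × (1 + r)^t
FV = $13,000.00 × (1 + 0.12)^5
FV = $13,000.00 × 1.7623417
FV = $22,910.44

FV = PV × (1 + r)^t = $22,910.44


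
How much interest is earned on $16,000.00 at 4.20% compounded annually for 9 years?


Compound interest earned = final amount − principal.
A = P(1 + r/n)^(nt) = $16,000.00 × (1 + 0.042/1)^(1 × 9) = $23,170.18
Interest = A − P = $23,170.18 − $16,000.00 = $7,170.18

Interest = A - P = $7,170.18


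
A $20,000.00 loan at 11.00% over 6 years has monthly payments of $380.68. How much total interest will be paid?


Total paid over the life of the loan = PMT × n.
Total paid = $380.68 × 72 = $27,408.96
Total interest = total paid − principal = $27,408.96 − $20,000.00 = $7,408.96

Total interest = (PMT × n) - PV = $7,408.96


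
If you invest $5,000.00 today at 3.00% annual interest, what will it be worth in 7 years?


Future value formula: FV = PV × (1 + r)^t
FV = $5,000.00 × (1 + 0.03)^7
FV = $5,000.00 × 1.229874
FV = $6,149.37

FV = PV × (1 + r)^t = $6,149.37


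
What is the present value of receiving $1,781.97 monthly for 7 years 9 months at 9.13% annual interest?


Present value of an ordinary annuity: PV = PMT × (1 − (1 + r)^(−n)) / r
Monthly rate r = 0.0913/12 ≈ 0.00760833, n = 93
PV = $1,781.97 × (1 − (1 + 0.0913/12)^(−93)) / (0.0913/12)
PV = $1,781.97 × 66.485054
PV = $118,474.37

PV = PMT × (1-(1+r)^(-n))/r = $118,474.37


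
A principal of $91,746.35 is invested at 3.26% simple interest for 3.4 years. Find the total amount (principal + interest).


Total amount formula: A = P(1 + rt) = P + P·r·t
Interest: I = P × r × t = $91,746.35 × 0.0326 × 3.4 = $10,169.17
A = P + I = $91,746.35 + $10,169.17 = $101,915.52

A = P + I = P(1 + rt) = $101,915.52


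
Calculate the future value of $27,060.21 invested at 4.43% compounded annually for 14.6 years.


Compound interest formula: A = P(1 + r/n)^(nt)
A = $27,060.21 × (1 + 0.0443/1)^(1 × 14.6)
Growth factor: (1 + 0.0443/1)^14.6 = 1.8829945
A = $27,060.21 × 1.8829945
A = $50,954.23

A = P(1 + r/n)^(nt) = $50,954.23


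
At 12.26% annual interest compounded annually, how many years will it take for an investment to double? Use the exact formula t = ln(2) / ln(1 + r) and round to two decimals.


Doubling condition: (1 + r)^t = 2
Take ln of both sides: t × ln(1 + r) = ln(2)
t = ln(2) / ln(1 + r)
t = 0.693147 / 0.115647
t = 5.99

t = ln(2) / ln(1 + r) = 5.99 years


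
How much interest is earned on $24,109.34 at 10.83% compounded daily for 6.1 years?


Compound interest earned = final amount − principal.
A = P(1 + r/n)^(nt) = $24,109.34 × (1 + 0.1083/365)^(365 × 6.1) = $46,671.39
Interest = A − P = $46,671.39 − $24,109.34 = $22,562.05

Interest = A - P = $22,562.05


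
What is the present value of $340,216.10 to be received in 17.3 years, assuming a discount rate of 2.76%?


Present value formula: PV = FV / (1 + r)^t
PV = $340,216.10 / (1 + 0.0276)^17.3
PV = $340,216.10 / 1.6016103
PV = $212,421.27

PV = FV / (1 + r)^t = $212,421.27


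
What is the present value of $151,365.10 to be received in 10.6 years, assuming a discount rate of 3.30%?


Present value formula: PV = FV / (1 + r)^t
PV = $151,365.10 / (1 + 0.033)^10.6
PV = $151,365.10 / 1.41079336
PV = $107,290.77

PV = FV / (1 + r)^t = $107,290.77


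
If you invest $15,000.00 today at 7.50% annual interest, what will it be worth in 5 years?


Future value formula: FV = PV × (1 + r)^t
FV = $15,000.00 × (1 + 0.075)^5
FV = $15,000.00 × 1.4356293
FV = $21,534.44

FV = PV × (1 + r)^t = $21,534.44


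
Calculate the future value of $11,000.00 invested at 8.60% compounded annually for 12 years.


Compound interest formula: A = P(1 + r/n)^(nt)
A = $11,000.00 × (1 + 0.086/1)^(1 × 12)
Growth factor: (1 + 0.086/1)^12 = 2.691274
A = $11,000.00 × 2.691274
A = $29,604.01

A = P(1 + r/n)^(nt) = $29,604.01


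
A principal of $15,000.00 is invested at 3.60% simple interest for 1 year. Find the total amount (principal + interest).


Total amount formula: A = P(1 + rt) = P + P·r·t
Interest: I = P × r × t = $15,000.00 × 0.036 × 1 = $540.00
A = P + I = $15,000.00 + $540.00 = $15,540.00

A = P + I = P(1 + rt) = $15,540.00


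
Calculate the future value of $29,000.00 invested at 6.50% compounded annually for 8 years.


Compound interest formula: A = P(1 + r/n)^(nt)
A = $29,000.00 × (1 + 0.065/1)^(1 × 8)
Growth factor: (1 + 0.065/1)^8 = 1.65499567
A = $29,000.00 × 1.65499567
A = $47,994.87

A = P(1 + r/n)^(nt) = $47,994.87


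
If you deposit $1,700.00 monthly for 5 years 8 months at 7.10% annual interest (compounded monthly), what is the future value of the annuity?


Future value of an ordinary annuity: FV = PMT × ((1 + r)^n − 1) / r
Monthly rate r = 0.071/12 ≈ 0.00591667, n = 68
FV = $1,700.00 × ((1 + 0.071/12)^68 − 1) / (0.071/12)
FV = $1,700.00 × 83.414866
FV = $141,805.27

FV = PMT × ((1+r)^n - 1)/r = $141,805.27


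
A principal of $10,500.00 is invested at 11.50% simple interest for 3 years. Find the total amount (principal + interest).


Total amount formula: A = P(1 + rt) = P + P·r·t
Interest: I = P × r × t = $10,500.00 × 0.115 × 3 = $3,622.50
A = P + I = $10,500.00 + $3,622.50 = $14,122.50

A = P + I = P(1 + rt) = $14,122.50


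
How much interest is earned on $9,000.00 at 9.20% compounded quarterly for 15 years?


Compound interest earned = final amount − principal.
A = P(1 + r/n)^(nt) = $9,000.00 × (1 + 0.092/4)^(4 × 15) = $35,219.28
Interest = A − P = $35,219.28 − $9,000.00 = $26,219.28

Interest = A - P = $26,219.28


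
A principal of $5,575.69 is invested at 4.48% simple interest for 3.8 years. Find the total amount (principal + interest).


Total amount formula: A = P(1 + rt) = P + P·r·t
Interest: I = P × r × t = $5,575.69 × 0.0448 × 3.8 = $949.21
A = P + I = $5,575.69 + $949.21 = $6,524.90

A = P + I = P(1 + rt) = $6,524.90


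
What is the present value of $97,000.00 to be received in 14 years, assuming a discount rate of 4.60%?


Present value formula: PV = FV / (1 + r)^t
PV = $97,000.00 / (1 + 0.046)^14
PV = $97,000.00 / 1.8769106
PV = $51,680.67

PV = FV / (1 + r)^t = $51,680.67


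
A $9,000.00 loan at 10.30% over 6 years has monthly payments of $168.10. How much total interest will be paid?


Total paid over the life of the loan = PMT × n.
Total paid = $168.10 × 72 = $12,103.20
Total interest = total paid − principal = $12,103.20 − $9,000.00 = $3,103.20

Total interest = (PMT × n) - PV = $3,103.20


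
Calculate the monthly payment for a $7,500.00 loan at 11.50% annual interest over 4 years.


Loan payment formula: PMT = PV × r / (1 − (1 + r)^(−n))
Monthly rate r = 0.115/12 ≈ 0.00958333, n = 48 months
Denominator: 1 − (1 + 0.115/12)^(−48) = 0.367332
PMT = $7,500.00 × (0.115/12) / 0.367332
PMT = $195.67 per month

PMT = PV × r / (1-(1+r)^(-n)) = $195.67/month


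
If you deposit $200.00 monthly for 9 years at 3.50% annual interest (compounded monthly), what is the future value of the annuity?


Future value of an ordinary annuity: FV = PMT × ((1 + r)^n − 1) / r
Monthly rate r = 0.035/12 ≈ 0.00291667, n = 108
FV = $200.00 × ((1 + 0.035/12)^108 − 1) / (0.035/12)
FV = $200.00 × 126.730702
FV = $25,346.14

FV = PMT × ((1+r)^n - 1)/r = $25,346.14


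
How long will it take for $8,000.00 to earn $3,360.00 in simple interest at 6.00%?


Rearrange the simple interest formula for t:
I = P × r × t  ⇒  t = I / (P × r)
t = $3,360.00 / ($8,000.00 × 0.06)
t = 7

t = I/(P×r) = 7 years


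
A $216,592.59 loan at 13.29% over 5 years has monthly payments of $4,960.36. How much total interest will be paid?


Total paid over the life of the loan = PMT × n.
Total paid = $4,960.36 × 60 = $297,621.60
Total interest = total paid − principal = $297,621.60 − $216,592.59 = $81,029.01

Total interest = (PMT × n) - PV = $81,029.01


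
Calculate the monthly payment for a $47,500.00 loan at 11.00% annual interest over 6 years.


Loan payment formula: PMT = PV × r / (1 − (1 + r)^(−n))
Monthly rate r = 0.11/12 ≈ 0.00916667, n = 72 months
Denominator: 1 − (1 + 0.11/12)^(−72) = 0.481592
PMT = $47,500.00 × (0.11/12) / 0.481592
PMT = $904.12 per month

PMT = PV × r / (1-(1+r)^(-n)) = $904.12/month


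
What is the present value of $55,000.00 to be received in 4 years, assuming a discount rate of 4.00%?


Present value formula: PV = FV / (1 + r)^t
PV = $55,000.00 / (1 + 0.04)^4
PV = $55,000.00 / 1.1698586
PV = $47,014.23

PV = FV / (1 + r)^t = $47,014.23


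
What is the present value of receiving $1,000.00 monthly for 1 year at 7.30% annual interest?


Present value of an ordinary annuity: PV = PMT × (1 − (1 + r)^(−n)) / r
Monthly rate r = 0.073/12 ≈ 0.00608333, n = 12
PV = $1,000.00 × (1 − (1 + 0.073/12)^(−12)) / (0.073/12)
PV = $1,000.00 × 11.538669
PV = $11,538.67

PV = PMT × (1-(1+r)^(-n))/r = $11,538.67


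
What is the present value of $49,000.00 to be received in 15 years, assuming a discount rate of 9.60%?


Present value formula: PV = FV / (1 + r)^t
PV = $49,000.00 / (1 + 0.096)^15
PV = $49,000.00 / 3.955108
PV = $12,389.04

PV = FV / (1 + r)^t = $12,389.04


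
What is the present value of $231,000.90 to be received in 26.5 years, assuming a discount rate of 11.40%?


Present value formula: PV = FV / (1 + r)^t
PV = $231,000.90 / (1 + 0.114)^26.5
PV = $231,000.90 / 17.476625
PV = $13,217.71

PV = FV / (1 + r)^t = $13,217.71


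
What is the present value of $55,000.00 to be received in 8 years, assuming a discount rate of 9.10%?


Present value formula: PV = FV / (1 + r)^t
PV = $55,000.00 / (1 + 0.091)^8
PV = $55,000.00 / 2.007234
PV = $27,400.89

PV = FV / (1 + r)^t = $27,400.89


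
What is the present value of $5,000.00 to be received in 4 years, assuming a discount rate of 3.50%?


Present value formula: PV = FV / (1 + r)^t
PV = $5,000.00 / (1 + 0.035)^4
PV = $5,000.00 / 1.147523
PV = $4,357.21

PV = FV / (1 + r)^t = $4,357.21


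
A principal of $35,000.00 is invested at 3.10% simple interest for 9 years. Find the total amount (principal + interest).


Total amount formula: A = P(1 + rt) = P + P·r·t
Interest: I = P × r × t = $35,000.00 × 0.031 × 9 = $9,765.00
A = P + I = $35,000.00 + $9,765.00 = $44,765.00

A = P + I = P(1 + rt) = $44,765.00


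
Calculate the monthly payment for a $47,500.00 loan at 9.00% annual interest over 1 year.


Loan payment formula: PMT = PV × r / (1 − (1 + r)^(−n))
Monthly rate r = 0.09/12 = 0.0075, n = 12 months
Denominator: 1 − (1 + 0.09/12)^(−12) = 0.0857618
PMT = $47,500.00 × (0.09/12) / 0.0857618
PMT = $4,153.95 per month

PMT = PV × r / (1-(1+r)^(-n)) = $4,153.95/month


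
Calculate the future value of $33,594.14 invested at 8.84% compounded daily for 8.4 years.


Compound interest formula: A = P(1 + r/n)^(nt)
A = $33,594.14 × (1 + 0.0884/365)^(365 × 8.4)
Growth factor: (1 + 0.0884/365)^3066 = 2.101119
A = $33,594.14 × 2.101119
A = $70,585.29

A = P(1 + r/n)^(nt) = $70,585.29


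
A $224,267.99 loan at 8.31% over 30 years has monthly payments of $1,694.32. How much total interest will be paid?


Total paid over the life of the loan = PMT × n.
Total paid = $1,694.32 × 360 = $609,955.20
Total interest = total paid − principal = $609,955.20 − $224,267.99 = $385,687.21

Total interest = (PMT × n) - PV = $385,687.21


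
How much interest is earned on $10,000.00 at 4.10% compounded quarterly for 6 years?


Compound interest earned = final amount − principal.
A = P(1 + r/n)^(nt) = $10,000.00 × (1 + 0.041/4)^(4 × 6) = $12,772.99
Interest = A − P = $12,772.99 − $10,000.00 = $2,772.99

Interest = A - P = $2,772.99


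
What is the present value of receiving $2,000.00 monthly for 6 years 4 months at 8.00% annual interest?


Present value of an ordinary annuity: PV = PMT × (1 − (1 + r)^(−n)) / r
Monthly rate r = 0.08/12 ≈ 0.00666667, n = 76
PV = $2,000.00 × (1 − (1 + 0.08/12)^(−76)) / (0.08/12)
PV = $2,000.00 × 59.472828
PV = $118,945.66

PV = PMT × (1-(1+r)^(-n))/r = $118,945.66


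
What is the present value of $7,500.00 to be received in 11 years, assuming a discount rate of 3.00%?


Present value formula: PV = FV / (1 + r)^t
PV = $7,500.00 / (1 + 0.03)^11
PV = $7,500.00 / 1.384234
PV = $5,418.16

PV = FV / (1 + r)^t = $5,418.16


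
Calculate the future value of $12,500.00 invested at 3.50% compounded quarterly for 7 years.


Compound interest formula: A = P(1 + r/n)^(nt)
A = $12,500.00 × (1 + 0.035/4)^(4 × 7)
Growth factor: (1 + 0.035/4)^28 = 1.276261
A = $12,500.00 × 1.276261
A = $15,953.26

A = P(1 + r/n)^(nt) = $15,953.26


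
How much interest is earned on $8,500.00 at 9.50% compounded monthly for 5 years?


Compound interest earned = final amount − principal.
A = P(1 + r/n)^(nt) = $8,500.00 × (1 + 0.095/12)^(12 × 5) = $13,642.58
Interest = A − P = $13,642.58 − $8,500.00 = $5,142.58

Interest = A - P = $5,142.58


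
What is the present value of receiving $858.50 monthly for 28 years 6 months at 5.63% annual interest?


Present value of an ordinary annuity: PV = PMT × (1 − (1 + r)^(−n)) / r
Monthly rate r = 0.0563/12 ≈ 0.00469167, n = 342
PV = $858.50 × (1 − (1 + 0.0563/12)^(−342)) / (0.0563/12)
PV = $858.50 × 170.145181
PV = $146,069.64

PV = PMT × (1-(1+r)^(-n))/r = $146,069.64


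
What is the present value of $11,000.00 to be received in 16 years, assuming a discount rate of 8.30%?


Present value formula: PV = FV / (1 + r)^t
PV = $11,000.00 / (1 + 0.083)^16
PV = $11,000.00 / 3.581420
PV = $3,071.41

PV = FV / (1 + r)^t = $3,071.41


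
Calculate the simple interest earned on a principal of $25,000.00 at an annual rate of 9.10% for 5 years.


Simple interest formula: I = P × r × t
I = $25,000.00 × 0.091 × 5
I = $11,375.00

I = P × r × t = $11,375.00


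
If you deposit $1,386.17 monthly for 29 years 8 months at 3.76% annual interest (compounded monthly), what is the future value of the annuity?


Future value of an ordinary annuity: FV = PMT × ((1 + r)^n − 1) / r
Monthly rate r = 0.0376/12 ≈ 0.00313333, n = 356
FV = $1,386.17 × ((1 + 0.0376/12)^356 − 1) / (0.0376/12)
FV = $1,386.17 × 652.875187
FV = $904,996.00

FV = PMT × ((1+r)^n - 1)/r = $904,996.00


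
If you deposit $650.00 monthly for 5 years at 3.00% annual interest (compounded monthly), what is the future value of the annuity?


Future value of an ordinary annuity: FV = PMT × ((1 + r)^n − 1) / r
Monthly rate r = 0.03/12 = 0.0025, n = 60
FV = $650.00 × ((1 + 0.03/12)^60 − 1) / (0.03/12)
FV = $650.00 × 64.646713
FV = $42,020.36

FV = PMT × ((1+r)^n - 1)/r = $42,020.36


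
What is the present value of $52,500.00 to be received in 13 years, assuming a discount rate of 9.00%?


Present value formula: PV = FV / (1 + r)^t
PV = $52,500.00 / (1 + 0.09)^13
PV = $52,500.00 / 3.065805
PV = $17,124.38

PV = FV / (1 + r)^t = $17,124.38


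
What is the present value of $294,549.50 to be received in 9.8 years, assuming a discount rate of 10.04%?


Present value formula: PV = FV / (1 + r)^t
PV = $294,549.50 / (1 + 0.1004)^9.8
PV = $294,549.50 / 2.5538519
PV = $115,335.39

PV = FV / (1 + r)^t = $115,335.39


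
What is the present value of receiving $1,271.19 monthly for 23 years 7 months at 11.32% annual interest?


Present value of an ordinary annuity: PV = PMT × (1 − (1 + r)^(−n)) / r
Monthly rate r = 0.1132/12 ≈ 0.00943333, n = 283
PV = $1,271.19 × (1 − (1 + 0.1132/12)^(−283)) / (0.1132/12)
PV = $1,271.19 × 98.570677
PV = $125,302.06

PV = PMT × (1-(1+r)^(-n))/r = $125,302.06
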